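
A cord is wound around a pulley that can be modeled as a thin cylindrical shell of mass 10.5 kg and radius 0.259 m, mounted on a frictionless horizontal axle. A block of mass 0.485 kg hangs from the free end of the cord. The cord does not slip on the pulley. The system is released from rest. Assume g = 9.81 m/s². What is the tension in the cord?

T ≈ 4.55 N

I = MR² = (10.5)(0.259)² = 0.7044 kg·m².
Block: mg − T = ma. Pulley: TR = Iα. No-slip: a = αR, so T = (I/R²)a = 10.50·a.
Then mg = (m + 10.50)a, so a = (0.485)(9.81)/(0.485 + 10.50) = 0.4331 m/s².
T = 10.50·a = 4.548 N.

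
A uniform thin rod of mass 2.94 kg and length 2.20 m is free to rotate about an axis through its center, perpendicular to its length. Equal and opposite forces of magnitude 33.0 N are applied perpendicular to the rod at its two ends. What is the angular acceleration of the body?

α ≈ 61.2 rad/s²

I = (1/12)ML² = (1/12)(2.94)(2.20)² = 1.186 kg·m².
The couple gives τ = F·(L/2) + F·(L/2) = F L = (33.0)(2.20) = 72.60 N·m.
From τ = Iα: α = 72.60/1.186 = 61.22 rad/s².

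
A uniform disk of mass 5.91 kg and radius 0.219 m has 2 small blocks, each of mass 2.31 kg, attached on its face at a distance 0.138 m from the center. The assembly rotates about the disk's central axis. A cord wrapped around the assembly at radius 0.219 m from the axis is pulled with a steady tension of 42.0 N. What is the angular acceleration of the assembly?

I_disk = ½MR² = ½(5.91)(0.219)² = 0.1417 kg·m².
I_blocks = 2·m·r² = 2(2.31)(0.138)² = 0.08798 kg·m².
Total I = 0.2297 kg·m².
τ = F r = (42.0)(0.219) = 9.198 N·m.
α = τ/I = 9.198/0.2297 = 40.04 rad/s².

α ≈ 40.0 rad/s²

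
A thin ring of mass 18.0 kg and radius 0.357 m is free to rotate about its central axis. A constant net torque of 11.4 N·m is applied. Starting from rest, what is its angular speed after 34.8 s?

ω ≈ 173 rad/s

I = MR² = (18.0)(0.357)² = 2.294 kg·m².
α = τ/I = 11.4/2.294 = 4.969 rad/s².
ω = ω₀ + αt = 0 + (4.969)(34.8) = 172.9 rad/s.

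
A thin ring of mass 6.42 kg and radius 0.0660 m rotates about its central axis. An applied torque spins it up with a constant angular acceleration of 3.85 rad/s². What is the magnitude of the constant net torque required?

τ ≈ 0.108 N·m

I = MR² = (6.42)(0.0660)² = 0.02797 kg·m².
τ = Iα = (0.02797)(3.850) = 0.1077 N·m.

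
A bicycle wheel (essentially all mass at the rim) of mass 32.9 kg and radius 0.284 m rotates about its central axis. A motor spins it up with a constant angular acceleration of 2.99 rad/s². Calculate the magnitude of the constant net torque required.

τ ≈ 7.93 N·m

I = MR² = (32.9)(0.284)² = 2.654 kg·m².
τ = Iα = (2.654)(2.990) = 7.934 N·m.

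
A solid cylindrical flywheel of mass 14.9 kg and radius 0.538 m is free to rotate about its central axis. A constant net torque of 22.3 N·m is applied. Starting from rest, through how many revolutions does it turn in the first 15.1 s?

≈ 188 revolutions

I = ½MR² = (1/2)(14.9)(0.538)² = 2.156 kg·m².
α = τ/I = 22.3/2.156 = 10.34 rad/s².
θ = ½αt² = ½(10.34)(15.1)² = 1179 rad.
Revolutions = θ/(2π) = 187.6.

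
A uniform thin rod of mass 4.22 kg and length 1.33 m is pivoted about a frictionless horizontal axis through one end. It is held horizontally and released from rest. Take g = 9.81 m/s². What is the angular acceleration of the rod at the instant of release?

About the pivot, I = (1/3)ML² = (1/3)(4.22)(1.33)² = 2.488 kg·m².
The weight acts at the center, a distance L/2 = 0.6650 m from the pivot; τ = Mg(L/2) = 27.53 N·m.
α = τ/I = 27.53/2.488 = 11.06 rad/s².

α ≈ 11.1 rad/s²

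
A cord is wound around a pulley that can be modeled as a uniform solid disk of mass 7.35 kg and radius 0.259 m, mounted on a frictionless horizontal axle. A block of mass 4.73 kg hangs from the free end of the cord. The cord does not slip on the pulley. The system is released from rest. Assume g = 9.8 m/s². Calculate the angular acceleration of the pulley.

I = ½MR² = (1/2)(7.35)(0.259)² = 0.2465 kg·m².
Block: mg − T = ma. Pulley: TR = Iα. No-slip: a = αR, so T = (I/R²)a = 3.675·a.
Then mg = (m + 3.675)a, so a = (4.73)(9.8)/(4.73 + 3.675) = 5.515 m/s².
α = a/R = 5.515/0.259 = 21.29 rad/s².

α ≈ 21.3 rad/s²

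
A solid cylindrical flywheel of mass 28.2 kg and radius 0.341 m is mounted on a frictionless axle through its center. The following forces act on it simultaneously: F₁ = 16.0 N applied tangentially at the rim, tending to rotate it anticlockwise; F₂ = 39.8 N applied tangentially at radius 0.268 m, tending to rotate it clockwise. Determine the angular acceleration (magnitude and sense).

I = ½MR² = (1/2)(28.2)(0.341)² = 1.640 kg·m².
Taking anticlockwise as positive: τ₁ = +(16.0)(0.341) = +5.456 N·m; τ₂ = −(39.8)(0.268) = −10.67 N·m.
Net torque τ = -5.210 N·m.
α = τ/I = -5.210/1.640 = -3.178 rad/s².

α ≈ 3.18 rad/s², clockwise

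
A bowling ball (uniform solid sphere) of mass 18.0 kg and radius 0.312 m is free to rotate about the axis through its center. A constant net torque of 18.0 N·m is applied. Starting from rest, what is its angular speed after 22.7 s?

ω ≈ 583 rad/s

I = (2/5)MR² = (2/5)(18.0)(0.312)² = 0.7009 kg·m².
α = τ/I = 18.0/0.7009 = 25.68 rad/s².
ω = ω₀ + αt = 0 + (25.68)(22.7) = 583.0 rad/s.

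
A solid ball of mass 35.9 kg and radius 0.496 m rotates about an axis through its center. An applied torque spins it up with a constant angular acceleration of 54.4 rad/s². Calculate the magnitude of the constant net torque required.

τ ≈ 192 N·m

I = (2/5)MR² = (2/5)(35.9)(0.496)² = 3.533 kg·m².
τ = Iα = (3.533)(54.40) = 192.2 N·m.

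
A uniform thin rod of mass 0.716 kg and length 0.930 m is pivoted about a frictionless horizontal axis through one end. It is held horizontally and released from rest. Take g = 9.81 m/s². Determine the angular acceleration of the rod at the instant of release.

α ≈ 15.8 rad/s²

About the pivot, I = (1/3)ML² = (1/3)(0.716)(0.930)² = 0.2064 kg·m².
The weight acts at the center, a distance L/2 = 0.4650 m from the pivot; τ = Mg(L/2) = 3.266 N·m.
α = τ/I = 3.266/0.2064 = 15.82 rad/s².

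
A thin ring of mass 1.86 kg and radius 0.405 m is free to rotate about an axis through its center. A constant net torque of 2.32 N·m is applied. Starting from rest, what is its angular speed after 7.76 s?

ω ≈ 59.0 rad/s

I = MR² = (1.86)(0.405)² = 0.3051 kg·m².
α = τ/I = 2.32/0.3051 = 7.604 rad/s².
ω = ω₀ + αt = 0 + (7.604)(7.76) = 59.01 rad/s.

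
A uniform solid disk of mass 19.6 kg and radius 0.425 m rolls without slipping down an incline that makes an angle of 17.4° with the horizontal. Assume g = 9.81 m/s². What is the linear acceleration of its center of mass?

Translation along the incline: Mg sinθ − f = Ma.
Rotation about the center: fR = Iα with I = ½MR². No-slip gives a = αR, so f = (I/R²)a = (1/2)M a.
Substituting: Mg sinθ = (1 + 0.5000)Ma, so a = g sinθ/(1 + 0.5000) = (9.81) sin 17.4° / 1.500 = 1.956 m/s².

a ≈ 1.96 m/s²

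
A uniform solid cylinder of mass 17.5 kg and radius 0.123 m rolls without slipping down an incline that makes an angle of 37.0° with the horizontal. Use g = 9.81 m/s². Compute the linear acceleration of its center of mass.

a ≈ 3.94 m/s²

Translation along the incline: Mg sinθ − f = Ma.
Rotation about the center: fR = Iα with I = ½MR². No-slip gives a = αR, so f = (I/R²)a = (1/2)M a.
Substituting: Mg sinθ = (1 + 0.5000)Ma, so a = g sinθ/(1 + 0.5000) = (9.81) sin 37.0° / 1.500 = 3.936 m/s².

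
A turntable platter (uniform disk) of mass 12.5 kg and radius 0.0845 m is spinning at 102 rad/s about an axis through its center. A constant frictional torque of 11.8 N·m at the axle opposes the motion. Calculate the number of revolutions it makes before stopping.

≈ 3.13 revolutions

I = ½MR² = (1/2)(12.5)(0.0845)² = 0.04463 kg·m².
The net torque has magnitude 11.8 N·m, opposing ω.
|α| = τ/I = 11.80/0.04463 = 264.4 rad/s² (deceleration).
ω² = ω₀² − 2|α|θ with ω = 0 ⇒ θ = ω₀²/(2|α|) = 19.67 rad = 3.131 rev.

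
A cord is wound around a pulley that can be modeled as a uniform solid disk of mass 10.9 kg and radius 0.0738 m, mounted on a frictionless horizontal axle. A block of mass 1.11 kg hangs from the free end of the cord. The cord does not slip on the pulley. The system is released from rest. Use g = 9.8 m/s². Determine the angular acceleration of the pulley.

α ≈ 22.5 rad/s²

I = ½MR² = (1/2)(10.9)(0.0738)² = 0.02968 kg·m².
Block: mg − T = ma. Pulley: TR = Iα. No-slip: a = αR, so T = (I/R²)a = 5.450·a.
Then mg = (m + 5.450)a, so a = (1.11)(9.8)/(1.11 + 5.450) = 1.658 m/s².
α = a/R = 1.658/0.0738 = 22.47 rad/s².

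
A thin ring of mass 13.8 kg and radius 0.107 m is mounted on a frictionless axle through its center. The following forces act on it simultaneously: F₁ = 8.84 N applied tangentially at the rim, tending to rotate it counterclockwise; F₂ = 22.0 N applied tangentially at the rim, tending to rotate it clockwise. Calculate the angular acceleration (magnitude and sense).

α ≈ 8.91 rad/s², clockwise

I = MR² = (13.8)(0.107)² = 0.1580 kg·m².
Taking counterclockwise as positive: τ₁ = +(8.84)(0.107) = +0.9459 N·m; τ₂ = −(22.0)(0.107) = −2.354 N·m.
Net torque τ = -1.408 N·m.
α = τ/I = -1.408/0.1580 = -8.912 rad/s².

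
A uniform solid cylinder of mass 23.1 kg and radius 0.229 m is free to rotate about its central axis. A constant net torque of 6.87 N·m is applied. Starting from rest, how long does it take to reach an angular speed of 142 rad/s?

I = ½MR² = (1/2)(23.1)(0.229)² = 0.6057 kg·m².
α = τ/I = 6.87/0.6057 = 11.34 rad/s².
ω = αt ⇒ t = ω/α = 142/11.34 = 12.52 s.

t ≈ 12.5 s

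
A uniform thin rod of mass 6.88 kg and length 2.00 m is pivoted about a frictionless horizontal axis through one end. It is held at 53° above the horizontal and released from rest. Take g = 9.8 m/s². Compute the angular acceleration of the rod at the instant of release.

α ≈ 4.42 rad/s²

About the pivot, I = (1/3)ML² = (1/3)(6.88)(2.00)² = 9.173 kg·m².
The weight acts at the center, a distance L/2 = 1.000 m from the pivot; τ = Mg(L/2) cos 53° = 40.58 N·m.
α = τ/I = 40.58/9.173 = 4.423 rad/s².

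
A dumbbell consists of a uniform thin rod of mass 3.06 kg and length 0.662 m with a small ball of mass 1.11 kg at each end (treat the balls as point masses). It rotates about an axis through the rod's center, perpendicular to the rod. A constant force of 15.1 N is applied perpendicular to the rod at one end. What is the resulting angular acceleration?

I_rod = (1/12)ML² = (1/12)(3.06)(0.662)² = 0.1118 kg·m².
I_balls = 2·m·(L/2)² = 2(1.11)(0.3310)² = 0.2432 kg·m².
Total I = 0.3550 kg·m².
τ = F·(L/2) = (15.1)(0.331) = 4.998 N·m.
α = τ/I = 4.998/0.3550 = 14.08 rad/s².

α ≈ 14.1 rad/s²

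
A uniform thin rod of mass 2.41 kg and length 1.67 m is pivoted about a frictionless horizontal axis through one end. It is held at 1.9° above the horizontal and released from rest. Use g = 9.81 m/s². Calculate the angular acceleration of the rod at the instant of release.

About the pivot, I = (1/3)ML² = (1/3)(2.41)(1.67)² = 2.240 kg·m².
The weight acts at the center, a distance L/2 = 0.8350 m from the pivot; τ = Mg(L/2) cos 1.9° = 19.73 N·m.
α = τ/I = 19.73/2.240 = 8.807 rad/s².
(Equivalently α = (3g/(2L)) cos 1.9° = 8.807 rad/s².)

α ≈ 8.81 rad/s²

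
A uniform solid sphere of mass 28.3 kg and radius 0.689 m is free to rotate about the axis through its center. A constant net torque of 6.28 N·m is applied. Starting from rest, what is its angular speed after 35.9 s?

I = (2/5)MR² = (2/5)(28.3)(0.689)² = 5.374 kg·m².
α = τ/I = 6.28/5.374 = 1.169 rad/s².
ω = ω₀ + αt = 0 + (1.169)(35.9) = 41.95 rad/s.

ω ≈ 42.0 rad/s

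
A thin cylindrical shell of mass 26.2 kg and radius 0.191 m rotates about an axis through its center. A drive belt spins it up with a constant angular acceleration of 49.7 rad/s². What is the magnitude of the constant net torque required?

I = MR² = (26.2)(0.191)² = 0.9558 kg·m².
τ = Iα = (0.9558)(49.70) = 47.50 N·m.

τ ≈ 47.5 N·m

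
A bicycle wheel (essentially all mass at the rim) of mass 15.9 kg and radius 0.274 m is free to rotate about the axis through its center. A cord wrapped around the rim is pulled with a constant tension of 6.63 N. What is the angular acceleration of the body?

α ≈ 1.52 rad/s²

I = MR² = (15.9)(0.274)² = 1.194 kg·m².
τ = F R = (6.63)(0.274) = 1.817 N·m.
From τ = Iα: α = 1.817/1.194 = 1.522 rad/s².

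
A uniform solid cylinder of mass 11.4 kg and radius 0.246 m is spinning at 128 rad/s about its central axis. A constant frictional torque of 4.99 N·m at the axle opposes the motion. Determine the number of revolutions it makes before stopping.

I = ½MR² = (1/2)(11.4)(0.246)² = 0.3449 kg·m².
The net torque has magnitude 4.99 N·m, opposing ω.
|α| = τ/I = 4.990/0.3449 = 14.47 rad/s² (deceleration).
ω² = ω₀² − 2|α|θ with ω = 0 ⇒ θ = ω₀²/(2|α|) = 566.3 rad = 90.13 rev.

≈ 90.1 revolutions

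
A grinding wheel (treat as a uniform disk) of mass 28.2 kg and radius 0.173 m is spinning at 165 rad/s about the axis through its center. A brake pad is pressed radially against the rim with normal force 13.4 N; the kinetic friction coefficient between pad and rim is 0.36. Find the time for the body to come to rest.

t ≈ 83.4 s

I = ½MR² = (1/2)(28.2)(0.173)² = 0.4220 kg·m².
Friction force f = μN = (0.36)(13.4) = 4.824 N at the rim; torque magnitude τ = fR = 0.8346 N·m, opposing ω.
|α| = τ/I = 0.8346/0.4220 = 1.978 rad/s² (deceleration).
0 = ω₀ − |α|t ⇒ t = ω₀/|α| = 165/1.978 = 83.43 s.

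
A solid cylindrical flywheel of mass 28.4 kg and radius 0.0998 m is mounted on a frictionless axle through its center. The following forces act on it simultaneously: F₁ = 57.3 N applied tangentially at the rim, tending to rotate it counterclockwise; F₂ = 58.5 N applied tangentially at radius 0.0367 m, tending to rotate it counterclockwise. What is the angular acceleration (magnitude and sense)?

α ≈ 55.6 rad/s², counterclockwise

I = ½MR² = (1/2)(28.4)(0.0998)² = 0.1414 kg·m².
Taking counterclockwise as positive: τ₁ = +(57.3)(0.0998) = +5.719 N·m; τ₂ = +(58.5)(0.0367) = +2.147 N·m.
Net torque τ = 7.865 N·m.
α = τ/I = 7.865/0.1414 = 55.61 rad/s².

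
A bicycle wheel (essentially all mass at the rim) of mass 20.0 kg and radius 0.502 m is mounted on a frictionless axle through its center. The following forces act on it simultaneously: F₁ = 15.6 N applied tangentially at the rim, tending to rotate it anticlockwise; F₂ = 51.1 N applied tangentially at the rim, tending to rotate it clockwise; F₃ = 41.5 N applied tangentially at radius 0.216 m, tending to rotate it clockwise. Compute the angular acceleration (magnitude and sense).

α ≈ 5.31 rad/s², clockwise

I = MR² = (20.0)(0.502)² = 5.040 kg·m².
Taking anticlockwise as positive: τ₁ = +(15.6)(0.502) = +7.831 N·m; τ₂ = −(51.1)(0.502) = −25.65 N·m; τ₃ = −(41.5)(0.216) = −8.964 N·m.
Net torque τ = -26.79 N·m.
α = τ/I = -26.79/5.040 = -5.314 rad/s².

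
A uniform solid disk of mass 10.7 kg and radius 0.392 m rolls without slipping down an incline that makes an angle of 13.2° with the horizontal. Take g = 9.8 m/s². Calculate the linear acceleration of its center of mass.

a ≈ 1.49 m/s²

Translation along the incline: Mg sinθ − f = Ma.
Rotation about the center: fR = Iα with I = ½MR². No-slip gives a = αR, so f = (I/R²)a = (1/2)M a.
Substituting: Mg sinθ = (1 + 0.5000)Ma, so a = g sinθ/(1 + 0.5000) = (9.8) sin 13.2° / 1.500 = 1.492 m/s².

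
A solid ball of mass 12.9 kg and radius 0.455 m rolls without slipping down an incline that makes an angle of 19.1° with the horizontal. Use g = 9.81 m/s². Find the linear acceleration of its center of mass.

Translation along the incline: Mg sinθ − f = Ma.
Rotation about the center: fR = Iα with I = (2/5)MR². No-slip gives a = αR, so f = (I/R²)a = (2/5)M a.
Substituting: Mg sinθ = (1 + 0.4000)Ma, so a = g sinθ/(1 + 0.4000) = (9.81) sin 19.1° / 1.400 = 2.293 m/s².

a ≈ 2.29 m/s²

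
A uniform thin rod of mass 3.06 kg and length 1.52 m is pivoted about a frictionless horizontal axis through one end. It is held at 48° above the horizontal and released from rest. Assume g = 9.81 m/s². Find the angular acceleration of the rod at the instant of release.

About the pivot, I = (1/3)ML² = (1/3)(3.06)(1.52)² = 2.357 kg·m².
The weight acts at the center, a distance L/2 = 0.7600 m from the pivot; τ = Mg(L/2) cos 48° = 15.27 N·m.
α = τ/I = 15.27/2.357 = 6.478 rad/s².

α ≈ 6.48 rad/s²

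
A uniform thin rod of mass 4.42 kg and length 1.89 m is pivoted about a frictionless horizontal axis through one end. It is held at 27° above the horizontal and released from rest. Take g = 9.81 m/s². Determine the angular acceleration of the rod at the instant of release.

α ≈ 6.94 rad/s²

About the pivot, I = (1/3)ML² = (1/3)(4.42)(1.89)² = 5.263 kg·m².
The weight acts at the center, a distance L/2 = 0.9450 m from the pivot; τ = Mg(L/2) cos 27° = 36.51 N·m.
α = τ/I = 36.51/5.263 = 6.937 rad/s².
(Equivalently α = (3g/(2L)) cos 27° = 6.937 rad/s².)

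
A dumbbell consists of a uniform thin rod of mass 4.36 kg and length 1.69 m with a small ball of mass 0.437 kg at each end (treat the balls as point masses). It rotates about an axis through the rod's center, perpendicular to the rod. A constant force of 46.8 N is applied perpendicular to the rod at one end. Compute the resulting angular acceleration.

I_rod = (1/12)ML² = (1/12)(4.36)(1.69)² = 1.038 kg·m².
I_balls = 2·m·(L/2)² = 2(0.437)(0.8450)² = 0.6241 kg·m².
Total I = 1.662 kg·m².
τ = F·(L/2) = (46.8)(0.845) = 39.55 N·m.
α = τ/I = 39.55/1.662 = 23.80 rad/s².

α ≈ 23.8 rad/s²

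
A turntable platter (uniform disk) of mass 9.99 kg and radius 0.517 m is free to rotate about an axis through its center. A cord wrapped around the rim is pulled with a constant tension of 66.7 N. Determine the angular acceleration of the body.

I = ½MR² = (1/2)(9.99)(0.517)² = 1.335 kg·m².
τ = F R = (66.7)(0.517) = 34.48 N·m.
Newton's second law for rotation, τ = Iα, gives α = τ/I = 34.48/1.335 = 25.83 rad/s².

α ≈ 25.8 rad/s²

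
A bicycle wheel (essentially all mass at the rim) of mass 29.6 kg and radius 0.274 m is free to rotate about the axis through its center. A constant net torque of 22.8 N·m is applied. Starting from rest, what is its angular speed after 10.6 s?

ω ≈ 109 rad/s

I = MR² = (29.6)(0.274)² = 2.222 kg·m².
α = τ/I = 22.8/2.222 = 10.26 rad/s².
ω = ω₀ + αt = 0 + (10.26)(10.6) = 108.8 rad/s.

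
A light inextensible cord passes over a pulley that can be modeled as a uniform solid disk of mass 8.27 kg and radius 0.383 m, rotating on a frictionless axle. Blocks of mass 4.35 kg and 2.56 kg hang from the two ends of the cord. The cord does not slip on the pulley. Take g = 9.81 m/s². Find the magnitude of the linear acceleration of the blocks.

a ≈ 1.59 m/s²

I = ½MR² = (1/2)(8.27)(0.383)² = 0.6066 kg·m².
Heavier block: m₁g − T₁ = m₁a. Lighter block: T₂ − m₂g = m₂a.
Pulley: (T₁ − T₂)R = Iα = I(a/R), so T₁ − T₂ = (I/R²)a = (1/2)M_p a = 4.135·a.
Adding the three: (m₁ − m₂)g = (m₁ + m₂ + 4.135)a, so a = (4.35 − 2.56)(9.81)/(4.35 + 2.56 + 4.135) = 1.590 m/s².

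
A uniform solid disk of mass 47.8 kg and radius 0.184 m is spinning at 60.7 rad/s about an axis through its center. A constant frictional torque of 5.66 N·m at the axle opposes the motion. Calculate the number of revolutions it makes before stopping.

I = ½MR² = (1/2)(47.8)(0.184)² = 0.8092 kg·m².
The net torque has magnitude 5.66 N·m, opposing ω.
|α| = τ/I = 5.660/0.8092 = 6.995 rad/s² (deceleration).
ω² = ω₀² − 2|α|θ with ω = 0 ⇒ θ = ω₀²/(2|α|) = 263.4 rad = 41.92 rev.

≈ 41.9 revolutions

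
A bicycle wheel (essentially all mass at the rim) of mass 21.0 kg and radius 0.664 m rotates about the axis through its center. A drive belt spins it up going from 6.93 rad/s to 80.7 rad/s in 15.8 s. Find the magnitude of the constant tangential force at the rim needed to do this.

I = MR² = (21.0)(0.664)² = 9.259 kg·m².
α = Δω/Δt = (80.7 − 6.93)/15.8 = 4.669 rad/s².
The required torque is τ = Iα = (9.259)(4.669) = 43.23 N·m.
A tangential force at the rim gives τ = FR, so F = τ/R = 43.23/0.664 = 65.10 N.

F ≈ 65.1 N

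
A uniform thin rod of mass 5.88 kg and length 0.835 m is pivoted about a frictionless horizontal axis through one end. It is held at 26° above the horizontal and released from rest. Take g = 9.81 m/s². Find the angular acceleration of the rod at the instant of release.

α ≈ 15.8 rad/s²

About the pivot, I = (1/3)ML² = (1/3)(5.88)(0.835)² = 1.367 kg·m².
The weight acts at the center, a distance L/2 = 0.4175 m from the pivot; τ = Mg(L/2) cos 26° = 21.65 N·m.
α = τ/I = 21.65/1.367 = 15.84 rad/s².
(Equivalently α = (3g/(2L)) cos 26° = 15.84 rad/s².)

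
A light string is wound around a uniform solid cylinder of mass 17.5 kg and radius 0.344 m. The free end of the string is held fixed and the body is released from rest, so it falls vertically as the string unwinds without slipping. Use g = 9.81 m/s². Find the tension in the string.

Translation: Mg − T = Ma. Rotation about the center: TR = Iα with I = ½MR².
With a = αR: T = (I/R²)a = (1/2)M a, so Mg = (1 + 0.5000)Ma.
a = g/(1 + 0.5000) = 9.81/1.500 = 6.540 m/s².
T = 0.5000·M·a = (0.5000)(17.5)(6.540) = 57.23 N.

T ≈ 57.2 N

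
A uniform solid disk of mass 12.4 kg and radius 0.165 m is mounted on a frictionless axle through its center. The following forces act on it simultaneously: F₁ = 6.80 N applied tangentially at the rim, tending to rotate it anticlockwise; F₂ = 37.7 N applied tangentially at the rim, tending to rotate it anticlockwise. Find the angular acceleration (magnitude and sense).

α ≈ 43.5 rad/s², anticlockwise

I = ½MR² = (1/2)(12.4)(0.165)² = 0.1688 kg·m².
Taking anticlockwise as positive: τ₁ = +(6.80)(0.165) = +1.122 N·m; τ₂ = +(37.7)(0.165) = +6.221 N·m.
Net torque τ = 7.343 N·m.
α = τ/I = 7.343/0.1688 = 43.50 rad/s².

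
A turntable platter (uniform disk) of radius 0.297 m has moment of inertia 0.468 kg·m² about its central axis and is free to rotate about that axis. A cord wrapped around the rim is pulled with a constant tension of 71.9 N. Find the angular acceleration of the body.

τ = F R = (71.9)(0.297) = 21.35 N·m.
From τ = Iα: α = 21.35/0.4680 = 45.63 rad/s².

α ≈ 45.6 rad/s²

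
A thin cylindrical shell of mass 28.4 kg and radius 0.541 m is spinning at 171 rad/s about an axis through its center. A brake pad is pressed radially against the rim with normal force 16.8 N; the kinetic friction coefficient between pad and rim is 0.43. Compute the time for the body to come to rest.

t ≈ 364 s

I = MR² = (28.4)(0.541)² = 8.312 kg·m².
Friction force f = μN = (0.43)(16.8) = 7.224 N at the rim; torque magnitude τ = fR = 3.908 N·m, opposing ω.
|α| = τ/I = 3.908/8.312 = 0.4702 rad/s² (deceleration).
0 = ω₀ − |α|t ⇒ t = ω₀/|α| = 171/0.4702 = 363.7 s.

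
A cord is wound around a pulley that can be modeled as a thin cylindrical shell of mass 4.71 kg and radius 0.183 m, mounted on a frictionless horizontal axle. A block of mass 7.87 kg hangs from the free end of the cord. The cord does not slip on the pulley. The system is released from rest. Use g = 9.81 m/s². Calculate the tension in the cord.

T ≈ 28.9 N

I = MR² = (4.71)(0.183)² = 0.1577 kg·m².
Block: mg − T = ma. Pulley: TR = Iα. No-slip: a = αR, so T = (I/R²)a = 4.710·a.
Then mg = (m + 4.710)a, so a = (7.87)(9.81)/(7.87 + 4.710) = 6.137 m/s².
T = 4.710·a = 28.91 N.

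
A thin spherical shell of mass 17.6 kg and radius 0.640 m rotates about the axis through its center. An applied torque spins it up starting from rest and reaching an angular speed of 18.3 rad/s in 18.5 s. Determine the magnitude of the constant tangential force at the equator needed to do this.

I = (2/3)MR² = (2/3)(17.6)(0.640)² = 4.806 kg·m².
α = Δω/Δt = (18.3 − 0)/18.5 = 0.9892 rad/s².
The required torque is τ = Iα = (4.806)(0.9892) = 4.754 N·m.
A tangential force at the equator gives τ = FR, so F = τ/R = 4.754/0.640 = 7.428 N.

F ≈ 7.43 N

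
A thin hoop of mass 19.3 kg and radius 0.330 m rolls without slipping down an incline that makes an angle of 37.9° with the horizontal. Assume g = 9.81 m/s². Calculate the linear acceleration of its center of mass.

Translation along the incline: Mg sinθ − f = Ma.
Rotation about the center: fR = Iα with I = MR². No-slip gives a = αR, so f = (I/R²)a = M a.
Substituting: Mg sinθ = (1 + 1.000)Ma, so a = g sinθ/(1 + 1.000) = (9.81) sin 37.9° / 2.000 = 3.013 m/s².

a ≈ 3.01 m/s²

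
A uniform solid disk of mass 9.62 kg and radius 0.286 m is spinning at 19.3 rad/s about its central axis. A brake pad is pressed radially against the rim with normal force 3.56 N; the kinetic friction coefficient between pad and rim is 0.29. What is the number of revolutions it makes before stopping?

≈ 39.5 revolutions

I = ½MR² = (1/2)(9.62)(0.286)² = 0.3934 kg·m².
Friction force f = μN = (0.29)(3.56) = 1.032 N at the rim; torque magnitude τ = fR = 0.2953 N·m, opposing ω.
|α| = τ/I = 0.2953/0.3934 = 0.7505 rad/s² (deceleration).
ω² = ω₀² − 2|α|θ with ω = 0 ⇒ θ = ω₀²/(2|α|) = 248.2 rad = 39.50 rev.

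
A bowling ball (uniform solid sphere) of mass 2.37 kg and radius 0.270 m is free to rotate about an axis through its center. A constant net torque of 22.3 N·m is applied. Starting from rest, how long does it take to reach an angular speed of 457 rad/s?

t ≈ 1.42 s

I = (2/5)MR² = (2/5)(2.37)(0.270)² = 0.06911 kg·m².
α = τ/I = 22.3/0.06911 = 322.7 rad/s².
ω = αt ⇒ t = ω/α = 457/322.7 = 1.416 s.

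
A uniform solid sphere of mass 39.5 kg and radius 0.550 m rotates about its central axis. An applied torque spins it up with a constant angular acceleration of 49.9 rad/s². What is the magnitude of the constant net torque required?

I = (2/5)MR² = (2/5)(39.5)(0.550)² = 4.780 kg·m².
τ = Iα = (4.780)(49.90) = 238.5 N·m.

τ ≈ 238 N·m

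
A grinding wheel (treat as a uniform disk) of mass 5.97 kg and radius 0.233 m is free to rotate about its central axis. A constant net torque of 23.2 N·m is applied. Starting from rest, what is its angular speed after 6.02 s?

I = ½MR² = (1/2)(5.97)(0.233)² = 0.1621 kg·m².
α = τ/I = 23.2/0.1621 = 143.2 rad/s².
ω = ω₀ + αt = 0 + (143.2)(6.02) = 861.8 rad/s.

ω ≈ 862 rad/s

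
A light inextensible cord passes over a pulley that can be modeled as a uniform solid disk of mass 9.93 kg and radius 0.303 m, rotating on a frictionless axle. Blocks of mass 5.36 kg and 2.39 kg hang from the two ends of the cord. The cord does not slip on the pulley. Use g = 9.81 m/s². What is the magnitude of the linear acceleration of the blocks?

I = ½MR² = (1/2)(9.93)(0.303)² = 0.4558 kg·m².
Heavier block: m₁g − T₁ = m₁a. Lighter block: T₂ − m₂g = m₂a.
Pulley: (T₁ − T₂)R = Iα = I(a/R), so T₁ − T₂ = (I/R²)a = (1/2)M_p a = 4.965·a.
Adding the three: (m₁ − m₂)g = (m₁ + m₂ + 4.965)a, so a = (5.36 − 2.39)(9.81)/(5.36 + 2.39 + 4.965) = 2.291 m/s².

a ≈ 2.29 m/s²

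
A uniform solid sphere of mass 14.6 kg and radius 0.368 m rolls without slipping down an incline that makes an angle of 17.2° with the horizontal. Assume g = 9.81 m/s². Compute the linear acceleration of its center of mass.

a ≈ 2.07 m/s²

Translation along the incline: Mg sinθ − f = Ma.
Rotation about the center: fR = Iα with I = (2/5)MR². No-slip gives a = αR, so f = (I/R²)a = (2/5)M a.
Substituting: Mg sinθ = (1 + 0.4000)Ma, so a = g sinθ/(1 + 0.4000) = (9.81) sin 17.2° / 1.400 = 2.072 m/s².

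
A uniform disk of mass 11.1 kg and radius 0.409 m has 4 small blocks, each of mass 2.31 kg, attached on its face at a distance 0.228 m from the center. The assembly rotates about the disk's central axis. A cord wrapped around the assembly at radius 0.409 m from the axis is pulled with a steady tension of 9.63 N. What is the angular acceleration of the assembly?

α ≈ 2.80 rad/s²

I_disk = ½MR² = ½(11.1)(0.409)² = 0.9284 kg·m².
I_blocks = 4·m·r² = 4(2.31)(0.228)² = 0.4803 kg·m².
Total I = 1.409 kg·m².
τ = F r = (9.63)(0.409) = 3.939 N·m.
α = τ/I = 3.939/1.409 = 2.796 rad/s².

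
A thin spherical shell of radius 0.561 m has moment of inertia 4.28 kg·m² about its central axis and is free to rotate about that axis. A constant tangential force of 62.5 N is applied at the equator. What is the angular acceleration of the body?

τ = F R = (62.5)(0.561) = 35.06 N·m.
Newton's second law for rotation, τ = Iα, gives α = τ/I = 35.06/4.280 = 8.192 rad/s².

α ≈ 8.19 rad/s²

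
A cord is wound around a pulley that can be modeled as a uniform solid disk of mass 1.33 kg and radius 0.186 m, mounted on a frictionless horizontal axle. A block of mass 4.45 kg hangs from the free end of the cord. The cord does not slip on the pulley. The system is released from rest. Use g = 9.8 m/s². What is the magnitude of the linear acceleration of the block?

a ≈ 8.53 m/s²

I = ½MR² = (1/2)(1.33)(0.186)² = 0.02301 kg·m².
Block: mg − T = ma. Pulley: TR = Iα. No-slip: a = αR, so T = (I/R²)a = 0.6650·a.
Then mg = (m + 0.6650)a, so a = (4.45)(9.8)/(4.45 + 0.6650) = 8.526 m/s².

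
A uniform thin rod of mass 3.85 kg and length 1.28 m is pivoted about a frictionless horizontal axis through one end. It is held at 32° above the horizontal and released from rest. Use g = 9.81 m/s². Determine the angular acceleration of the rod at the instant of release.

α ≈ 9.75 rad/s²

About the pivot, I = (1/3)ML² = (1/3)(3.85)(1.28)² = 2.103 kg·m².
The weight acts at the center, a distance L/2 = 0.6400 m from the pivot; τ = Mg(L/2) cos 32° = 20.50 N·m.
α = τ/I = 20.50/2.103 = 9.749 rad/s².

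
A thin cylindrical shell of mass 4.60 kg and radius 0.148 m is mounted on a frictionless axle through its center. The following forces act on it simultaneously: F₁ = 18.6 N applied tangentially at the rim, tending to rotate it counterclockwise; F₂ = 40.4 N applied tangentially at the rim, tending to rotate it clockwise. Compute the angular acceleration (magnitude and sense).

α ≈ 32.0 rad/s², clockwise

I = MR² = (4.60)(0.148)² = 0.1008 kg·m².
Taking counterclockwise as positive: τ₁ = +(18.6)(0.148) = +2.753 N·m; τ₂ = −(40.4)(0.148) = −5.979 N·m.
Net torque τ = -3.226 N·m.
α = τ/I = -3.226/0.1008 = -32.02 rad/s².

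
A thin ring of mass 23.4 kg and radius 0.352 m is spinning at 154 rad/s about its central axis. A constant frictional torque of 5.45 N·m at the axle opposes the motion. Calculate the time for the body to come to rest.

t ≈ 81.9 s

I = MR² = (23.4)(0.352)² = 2.899 kg·m².
The net torque has magnitude 5.45 N·m, opposing ω.
|α| = τ/I = 5.450/2.899 = 1.880 rad/s² (deceleration).
0 = ω₀ − |α|t ⇒ t = ω₀/|α| = 154/1.880 = 81.93 s.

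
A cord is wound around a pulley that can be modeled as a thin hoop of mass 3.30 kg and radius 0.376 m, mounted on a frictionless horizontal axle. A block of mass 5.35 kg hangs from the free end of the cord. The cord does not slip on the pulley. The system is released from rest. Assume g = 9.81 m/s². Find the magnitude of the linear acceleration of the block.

I = MR² = (3.30)(0.376)² = 0.4665 kg·m².
Block: mg − T = ma. Pulley: TR = Iα. No-slip: a = αR, so T = (I/R²)a = 3.300·a.
Then mg = (m + 3.300)a, so a = (5.35)(9.81)/(5.35 + 3.300) = 6.067 m/s².

a ≈ 6.07 m/s²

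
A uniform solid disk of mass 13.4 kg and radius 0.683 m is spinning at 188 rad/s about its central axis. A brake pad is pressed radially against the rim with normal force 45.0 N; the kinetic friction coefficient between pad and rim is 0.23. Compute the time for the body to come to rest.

I = ½MR² = (1/2)(13.4)(0.683)² = 3.125 kg·m².
Friction force f = μN = (0.23)(45.0) = 10.35 N at the rim; torque magnitude τ = fR = 7.069 N·m, opposing ω.
|α| = τ/I = 7.069/3.125 = 2.262 rad/s² (deceleration).
0 = ω₀ − |α|t ⇒ t = ω₀/|α| = 188/2.262 = 83.12 s.

t ≈ 83.1 s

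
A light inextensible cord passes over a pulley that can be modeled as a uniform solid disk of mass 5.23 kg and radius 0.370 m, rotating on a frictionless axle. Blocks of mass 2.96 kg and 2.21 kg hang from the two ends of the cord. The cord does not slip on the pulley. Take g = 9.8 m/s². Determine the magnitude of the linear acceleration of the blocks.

a ≈ 0.944 m/s²

I = ½MR² = (1/2)(5.23)(0.370)² = 0.3580 kg·m².
Heavier block: m₁g − T₁ = m₁a. Lighter block: T₂ − m₂g = m₂a.
Pulley: (T₁ − T₂)R = Iα = I(a/R), so T₁ − T₂ = (I/R²)a = (1/2)M_p a = 2.615·a.
Adding the three: (m₁ − m₂)g = (m₁ + m₂ + 2.615)a, so a = (2.96 − 2.21)(9.8)/(2.96 + 2.21 + 2.615) = 0.9441 m/s².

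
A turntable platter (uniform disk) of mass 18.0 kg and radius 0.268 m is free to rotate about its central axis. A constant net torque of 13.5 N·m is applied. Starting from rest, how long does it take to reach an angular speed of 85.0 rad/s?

t ≈ 4.07 s

I = ½MR² = (1/2)(18.0)(0.268)² = 0.6464 kg·m².
α = τ/I = 13.5/0.6464 = 20.88 rad/s².
ω = αt ⇒ t = ω/α = 85.0/20.88 = 4.070 s.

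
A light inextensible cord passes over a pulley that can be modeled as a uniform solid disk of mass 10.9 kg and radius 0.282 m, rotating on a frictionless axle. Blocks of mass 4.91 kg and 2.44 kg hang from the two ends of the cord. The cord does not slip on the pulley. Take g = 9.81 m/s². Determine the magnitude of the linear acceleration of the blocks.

a ≈ 1.89 m/s²

I = ½MR² = (1/2)(10.9)(0.282)² = 0.4334 kg·m².
Heavier block: m₁g − T₁ = m₁a. Lighter block: T₂ − m₂g = m₂a.
Pulley: (T₁ − T₂)R = Iα = I(a/R), so T₁ − T₂ = (I/R²)a = (1/2)M_p a = 5.450·a.
Adding the three: (m₁ − m₂)g = (m₁ + m₂ + 5.450)a, so a = (4.91 − 2.44)(9.81)/(4.91 + 2.44 + 5.450) = 1.893 m/s².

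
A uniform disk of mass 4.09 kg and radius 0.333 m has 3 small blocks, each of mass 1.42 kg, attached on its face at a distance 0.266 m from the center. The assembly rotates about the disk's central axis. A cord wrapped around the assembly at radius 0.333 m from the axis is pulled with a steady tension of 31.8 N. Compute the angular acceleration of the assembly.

α ≈ 20.0 rad/s²

I_disk = ½MR² = ½(4.09)(0.333)² = 0.2268 kg·m².
I_blocks = 3·m·r² = 3(1.42)(0.266)² = 0.3014 kg·m².
Total I = 0.5282 kg·m².
τ = F r = (31.8)(0.333) = 10.59 N·m.
α = τ/I = 10.59/0.5282 = 20.05 rad/s².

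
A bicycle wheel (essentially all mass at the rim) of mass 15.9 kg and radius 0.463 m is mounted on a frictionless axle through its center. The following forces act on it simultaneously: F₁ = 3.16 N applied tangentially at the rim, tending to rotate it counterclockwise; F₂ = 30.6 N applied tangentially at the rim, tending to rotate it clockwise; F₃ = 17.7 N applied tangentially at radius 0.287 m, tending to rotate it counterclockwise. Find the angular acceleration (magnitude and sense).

I = MR² = (15.9)(0.463)² = 3.408 kg·m².
Taking counterclockwise as positive: τ₁ = +(3.16)(0.463) = +1.463 N·m; τ₂ = −(30.6)(0.463) = −14.17 N·m; τ₃ = +(17.7)(0.287) = +5.080 N·m.
Net torque τ = -7.625 N·m.
α = τ/I = -7.625/3.408 = -2.237 rad/s².

α ≈ 2.24 rad/s², clockwise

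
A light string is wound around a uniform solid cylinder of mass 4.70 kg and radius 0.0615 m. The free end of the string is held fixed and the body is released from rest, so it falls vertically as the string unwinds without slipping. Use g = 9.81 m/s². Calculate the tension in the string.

Translation: Mg − T = Ma. Rotation about the center: TR = Iα with I = ½MR².
With a = αR: T = (I/R²)a = (1/2)M a, so Mg = (1 + 0.5000)Ma.
a = g/(1 + 0.5000) = 9.81/1.500 = 6.540 m/s².
T = 0.5000·M·a = (0.5000)(4.70)(6.540) = 15.37 N.

T ≈ 15.4 N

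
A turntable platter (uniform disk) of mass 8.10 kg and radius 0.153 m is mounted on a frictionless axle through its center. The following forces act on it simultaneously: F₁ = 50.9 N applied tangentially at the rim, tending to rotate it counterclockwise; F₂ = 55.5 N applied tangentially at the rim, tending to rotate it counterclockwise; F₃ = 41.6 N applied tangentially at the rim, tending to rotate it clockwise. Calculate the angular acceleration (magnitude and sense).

I = ½MR² = (1/2)(8.10)(0.153)² = 0.09481 kg·m².
Taking counterclockwise as positive: τ₁ = +(50.9)(0.153) = +7.788 N·m; τ₂ = +(55.5)(0.153) = +8.492 N·m; τ₃ = −(41.6)(0.153) = −6.365 N·m.
Net torque τ = 9.914 N·m.
α = τ/I = 9.914/0.09481 = 104.6 rad/s².

α ≈ 105 rad/s², counterclockwise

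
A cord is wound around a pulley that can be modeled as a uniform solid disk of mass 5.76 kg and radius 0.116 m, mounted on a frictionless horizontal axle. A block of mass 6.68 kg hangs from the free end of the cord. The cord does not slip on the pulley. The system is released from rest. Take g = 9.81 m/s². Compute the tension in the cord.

I = ½MR² = (1/2)(5.76)(0.116)² = 0.03875 kg·m².
Block: mg − T = ma. Pulley: TR = Iα. No-slip: a = αR, so T = (I/R²)a = 2.880·a.
Then mg = (m + 2.880)a, so a = (6.68)(9.81)/(6.68 + 2.880) = 6.855 m/s².
T = 2.880·a = 19.74 N.

T ≈ 19.7 N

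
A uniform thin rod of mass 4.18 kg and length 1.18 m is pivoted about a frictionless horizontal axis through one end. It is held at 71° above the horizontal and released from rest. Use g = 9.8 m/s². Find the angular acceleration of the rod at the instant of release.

About the pivot, I = (1/3)ML² = (1/3)(4.18)(1.18)² = 1.940 kg·m².
The weight acts at the center, a distance L/2 = 0.5900 m from the pivot; τ = Mg(L/2) cos 71° = 7.869 N·m.
α = τ/I = 7.869/1.940 = 4.056 rad/s².

α ≈ 4.06 rad/s²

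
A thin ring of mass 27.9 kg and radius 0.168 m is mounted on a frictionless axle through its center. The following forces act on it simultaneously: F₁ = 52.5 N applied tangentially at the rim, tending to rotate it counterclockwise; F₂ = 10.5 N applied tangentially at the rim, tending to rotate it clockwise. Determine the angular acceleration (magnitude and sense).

α ≈ 8.96 rad/s², counterclockwise

I = MR² = (27.9)(0.168)² = 0.7874 kg·m².
Taking counterclockwise as positive: τ₁ = +(52.5)(0.168) = +8.820 N·m; τ₂ = −(10.5)(0.168) = −1.764 N·m.
Net torque τ = 7.056 N·m.
α = τ/I = 7.056/0.7874 = 8.961 rad/s².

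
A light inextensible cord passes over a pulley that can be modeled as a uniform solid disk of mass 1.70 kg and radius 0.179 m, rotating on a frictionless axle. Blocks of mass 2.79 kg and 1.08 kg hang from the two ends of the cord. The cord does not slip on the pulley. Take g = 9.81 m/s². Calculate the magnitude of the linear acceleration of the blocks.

I = ½MR² = (1/2)(1.70)(0.179)² = 0.02723 kg·m².
Heavier block: m₁g − T₁ = m₁a. Lighter block: T₂ − m₂g = m₂a.
Pulley: (T₁ − T₂)R = Iα = I(a/R), so T₁ − T₂ = (I/R²)a = (1/2)M_p a = 0.8500·a.
Adding the three: (m₁ − m₂)g = (m₁ + m₂ + 0.8500)a, so a = (2.79 − 1.08)(9.81)/(2.79 + 1.08 + 0.8500) = 3.554 m/s².

a ≈ 3.55 m/s²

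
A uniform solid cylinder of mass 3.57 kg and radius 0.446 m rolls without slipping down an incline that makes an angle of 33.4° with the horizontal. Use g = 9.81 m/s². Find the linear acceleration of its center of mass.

a ≈ 3.60 m/s²

Translation along the incline: Mg sinθ − f = Ma.
Rotation about the center: fR = Iα with I = ½MR². No-slip gives a = αR, so f = (I/R²)a = (1/2)M a.
Substituting: Mg sinθ = (1 + 0.5000)Ma, so a = g sinθ/(1 + 0.5000) = (9.81) sin 33.4° / 1.500 = 3.600 m/s².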